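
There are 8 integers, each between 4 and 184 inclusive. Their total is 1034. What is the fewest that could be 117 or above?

2

Suppose at most 8 − j of them reach 117; then j values are ≤ 116 and the rest ≤ 184.
The total is then ≤ 116·j + 184·(8 − j) = 1472 − 68j. For this to be ≥ 1034 we need j ≤ 6, so at least 8 − 6 = 2 must reach 117.
Exactly 2 works: 2 values at 184 and 6 at 116 total 1064; lower one of the high values by 30 (still ≥ 117) to hit 1034.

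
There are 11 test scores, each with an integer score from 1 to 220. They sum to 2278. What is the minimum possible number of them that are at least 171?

Each value short of 171 is at most 170, costing at least 220 − 170 = 50 against the maximum total of 2420.
We can afford to lose at most 2420 − 2278 = 142, so at most ⌊142/50⌋ = 2 fall short, and at least 9 are ≥ 171.
Exactly 9 works: 9 values at 220 and 2 at 170 total 2320; lower one of the high values by 42 (still ≥ 171) to hit 2278.

9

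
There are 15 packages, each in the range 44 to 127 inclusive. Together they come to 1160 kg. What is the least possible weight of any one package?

Minimizing one value means maximizing the remaining 14.
The other 14 can take up 14 × 127 = 1778 ≥ 1160 − 44, so one package can sit at its floor of 44.
Achievable: one at 44 and the other 14 totalling 1116, which fits since 14 × 44 ≤ 1116 ≤ 14 × 127.

44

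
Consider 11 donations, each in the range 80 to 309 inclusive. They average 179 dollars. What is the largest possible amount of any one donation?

Maximizing one value means minimizing the remaining 10.
The total is 11 × 179 = 1969.
The other 10 contribute at least 10 × 80 = 800, leaving at most 1969 − 800 = 1169.
But each donation is capped at 309, so the maximum is 309.
Achievable: one at 309 and the other 10 totalling 1660, which fits since 10 × 80 ≤ 1660 ≤ 10 × 309.

309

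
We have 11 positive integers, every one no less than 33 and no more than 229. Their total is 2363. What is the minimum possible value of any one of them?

73

To make one integer as small as possible, make the other 10 as large as possible.
The other 10 contribute at most 10 × 229 = 2290, leaving at least 2363 − 2290 = 73.
Since 73 ≥ 33, this is achievable: one at 73 and 10 at 229.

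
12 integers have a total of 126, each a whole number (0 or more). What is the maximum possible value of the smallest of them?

10

The average is 126/12 < 11, so some value is ≤ 10.
Equality holds with 6 values of 10 and 6 values of 11.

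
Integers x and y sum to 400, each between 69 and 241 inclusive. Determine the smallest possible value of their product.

38319

Since x + y is fixed, pushing one of them to its bound minimizes the product.
At the endpoint x = 159, y = 400 − 159 = 241, so xy = 159 × 241 = 38319.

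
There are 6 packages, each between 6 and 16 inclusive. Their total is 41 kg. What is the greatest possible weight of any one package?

11

Maximizing one value means minimizing the remaining 5.
The other 5 contribute at least 5 × 6 = 30, leaving at most 41 − 30 = 11.
Since 11 ≤ 16, this is achievable: one at 11 and 5 at 6.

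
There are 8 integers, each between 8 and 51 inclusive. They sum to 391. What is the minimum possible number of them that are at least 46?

6

Suppose at most 8 − j of them reach 46; then j values are ≤ 45 and the rest ≤ 51.
The total is then ≤ 45·j + 51·(8 − j) = 408 − 6j. For this to be ≥ 391 we need j ≤ 2, so at least 8 − 2 = 6 must reach 46.
Exactly 6 works: 6 values at 51 and 2 at 45 total 396; lower one of the high values by 5 (still ≥ 46) to hit 391.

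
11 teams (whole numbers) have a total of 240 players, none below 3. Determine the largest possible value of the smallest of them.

21

The 11 values sum to 240, so their minimum is at most ⌊240/11⌋ = 21.
Taking 2 copies of 21 and 9 copies of 22 gives exactly 240, so 21 is attained.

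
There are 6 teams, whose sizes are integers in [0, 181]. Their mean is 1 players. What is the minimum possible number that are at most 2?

The total is 6 × 1 = 6.
Each value above 2 is at least 3, contributing at least 3 − 0 = 3 above the floor 0.
The sum exceeds the floor total 0 by 6, so at most ⌊6/3⌋ = 2 exceed 2, and at least 4 are ≤ 2.
Exactly 4 works: 4 values at 0 and 2 at 3 total 6.

4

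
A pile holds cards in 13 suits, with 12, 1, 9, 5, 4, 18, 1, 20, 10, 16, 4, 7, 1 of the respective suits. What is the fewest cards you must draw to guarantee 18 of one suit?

105

In the worst case you take as many as possible of each suit without reaching 18: 12 + 1 + 9 + 5 + 4 + 17 + 1 + 17 + 10 + 16 + 4 + 7 + 1 = 104.
The next one must give 18 of some suit, so 104 + 1 = 105.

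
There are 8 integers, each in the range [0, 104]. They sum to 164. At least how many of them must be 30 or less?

Let j be the number exceeding 30. Then the total is ≥ 31·j + 0·(8 − j) = 0 + 31j.
So 31j ≤ 164 and j ≤ 5; hence at least 8 − 5 = 3 are ≤ 30.
Exactly 3 works: 3 values at 0 and 5 at 31 total 155; raise one of the low values by 9 (still ≤ 30) to hit 164.

3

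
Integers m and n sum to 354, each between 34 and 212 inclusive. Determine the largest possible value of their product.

mn = m(354 − m) is maximized when m is as near 354/2 as the bounds allow.
Taking m = 177 and n = 177 (both in [34, 212]) gives mn = 31329.

31329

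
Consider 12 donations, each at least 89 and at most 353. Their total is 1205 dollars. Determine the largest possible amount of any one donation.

226

Maximizing one value means minimizing the remaining 11.
The other 11 contribute at least 11 × 89 = 979, leaving at most 1205 − 979 = 226.
Since 226 ≤ 353, this is achievable: one at 226 and 11 at 89.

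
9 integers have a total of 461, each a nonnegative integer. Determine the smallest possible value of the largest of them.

52

If every one of the 9 were at most 51, the total would be at most 9 × 51 = 459 < 461.
Equality holds with 2 values of 52 and 7 values of 51.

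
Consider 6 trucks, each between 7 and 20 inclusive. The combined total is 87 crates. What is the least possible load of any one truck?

7

To make one truck as small as possible, make the other 5 as large as possible.
The other 5 can take up 5 × 20 = 100 ≥ 87 − 7, so one truck can sit at its floor of 7.
Achievable: one at 7 and the other 5 totalling 80, which fits since 5 × 7 ≤ 80 ≤ 5 × 20.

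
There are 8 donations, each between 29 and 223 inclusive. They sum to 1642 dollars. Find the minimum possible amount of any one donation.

Minimizing one value means maximizing the remaining 7.
The other 7 contribute at most 7 × 223 = 1561, leaving at least 1642 − 1561 = 81.
Since 81 ≥ 29, this is achievable: one at 81 and 7 at 223.

81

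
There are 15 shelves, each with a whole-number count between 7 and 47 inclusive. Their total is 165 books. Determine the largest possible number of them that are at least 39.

With k values at 39 or above and the rest at least 7, the sum is at least 105 + 32k.
Since the sum is 165, we need 32k ≤ 60, i.e. k ≤ 1.
k = 1 is achieved by 1 value at 39 and 14 at 7, total 137; add 28 to one value (staying below 39) to reach 165.

1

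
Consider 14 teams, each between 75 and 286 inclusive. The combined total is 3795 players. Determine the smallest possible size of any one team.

77

To make one team as small as possible, make the other 13 as large as possible.
The other 13 contribute at most 13 × 286 = 3718, leaving at least 3795 − 3718 = 77.
Since 77 ≥ 75, this is achievable: one at 77 and 13 at 286.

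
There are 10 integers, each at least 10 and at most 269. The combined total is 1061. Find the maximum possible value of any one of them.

269

Maximizing one value means minimizing the remaining 9.
The other 9 contribute at least 9 × 10 = 90, leaving at most 1061 − 90 = 971.
But each integer is capped at 269, so the maximum is 269.
Achievable: one at 269 and the other 9 totalling 792, which fits since 9 × 10 ≤ 792 ≤ 9 × 269.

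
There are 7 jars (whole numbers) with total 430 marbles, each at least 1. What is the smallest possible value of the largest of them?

62

The average is 430/7 > 61, so not all 7 can be 61 or less; the largest is ≥ 62.
Equality holds with 3 values of 62 and 4 values of 61.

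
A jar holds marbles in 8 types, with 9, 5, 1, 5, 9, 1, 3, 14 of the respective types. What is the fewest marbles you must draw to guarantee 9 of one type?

In the worst case you take as many as possible of each type without reaching 9: 8 + 5 + 1 + 5 + 8 + 1 + 3 + 8 = 39.
The next one must give 9 of some type, so 39 + 1 = 40.

40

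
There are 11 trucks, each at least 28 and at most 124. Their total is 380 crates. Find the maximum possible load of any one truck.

100

Maximizing one value means minimizing the remaining 10.
The other 10 contribute at least 10 × 28 = 280, leaving at most 380 − 280 = 100.
Since 100 ≤ 124, this is achievable: one at 100 and 10 at 28.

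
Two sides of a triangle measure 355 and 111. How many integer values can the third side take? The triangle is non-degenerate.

The triangle inequality gives |355 − 111| < c < 355 + 111, i.e. 244 < c < 466.
So c can be any integer from 245 to 465: 221 values.

221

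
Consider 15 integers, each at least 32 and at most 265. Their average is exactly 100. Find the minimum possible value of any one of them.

32

To make one integer as small as possible, make the other 14 as large as possible.
The total is 15 × 100 = 1500.
The other 14 can take up 14 × 265 = 3710 ≥ 1500 − 32, so one integer can sit at its floor of 32.
Achievable: one at 32 and the other 14 totalling 1468, which fits since 14 × 32 ≤ 1468 ≤ 14 × 265.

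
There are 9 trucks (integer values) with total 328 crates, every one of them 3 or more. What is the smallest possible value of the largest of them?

37

Some value must be at least ⌈328/9⌉ = 37, since 9 × 36 = 324 < 328.
Taking 5 copies of 36 and 4 copies of 37 gives exactly 328, so 37 is attained.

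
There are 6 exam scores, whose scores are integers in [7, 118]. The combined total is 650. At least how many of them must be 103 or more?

If only k of them are at least 103, the other 6 − k are at most 102, so the total is at most k·118 + (6 − k)·102.
This must reach 650, so k·118 + (6 − k)·102 ≥ 650, giving k ≥ 3.
Exactly 3 works: 3 values at 118 and 3 at 102 total 660; lower one of the high values by 10 (still ≥ 103) to hit 650.

3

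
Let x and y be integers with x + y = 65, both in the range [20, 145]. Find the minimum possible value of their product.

900

Since x + y is fixed, pushing one of them to its bound minimizes the product.
At the endpoint x = 20, y = 65 − 20 = 45, so xy = 20 × 45 = 900.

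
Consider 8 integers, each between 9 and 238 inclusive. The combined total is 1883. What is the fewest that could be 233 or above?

5

Suppose at most 8 − j of them reach 233; then j values are ≤ 232 and the rest ≤ 238.
The total is then ≤ 232·j + 238·(8 − j) = 1904 − 6j. For this to be ≥ 1883 we need j ≤ 3, so at least 8 − 3 = 5 must reach 233.
Exactly 5 works: 5 values at 238 and 3 at 232 total 1886; lower one of the high values by 3 (still ≥ 233) to hit 1883.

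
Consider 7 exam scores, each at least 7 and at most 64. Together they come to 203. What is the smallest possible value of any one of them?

7

Minimizing one value means maximizing the remaining 6.
The other 6 can take up 6 × 64 = 384 ≥ 203 − 7, so one score can sit at its floor of 7.
Achievable: one at 7 and the other 6 totalling 196, which fits since 6 × 7 ≤ 196 ≤ 6 × 64.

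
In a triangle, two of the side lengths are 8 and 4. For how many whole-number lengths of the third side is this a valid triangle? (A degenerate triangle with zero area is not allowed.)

The triangle inequality gives |8 − 4| < c < 8 + 4, i.e. 4 < c < 12.
So c can be any integer from 5 to 11: 7 values.

7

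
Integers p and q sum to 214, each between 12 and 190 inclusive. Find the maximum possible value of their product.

With p + q fixed, pq peaks when the two are closest together.
Taking p = 107 and q = 107 (both in [12, 190]) gives pq = 11449.

11449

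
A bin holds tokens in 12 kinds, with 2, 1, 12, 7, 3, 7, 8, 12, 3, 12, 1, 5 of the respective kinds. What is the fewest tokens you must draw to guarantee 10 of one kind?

In the worst case you take as many as possible of each kind without reaching 10: 2 + 1 + 9 + 7 + 3 + 7 + 8 + 9 + 3 + 9 + 1 + 5 = 64.
The next one must give 10 of some kind, so 64 + 1 = 65.

65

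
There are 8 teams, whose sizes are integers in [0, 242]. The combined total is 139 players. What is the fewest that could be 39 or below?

If only k of them are at most 39, the other 8 − k are at least 40, so the total is at least (8 − k)·40 + k·0.
This is ≤ 139, so (8 − k)·40 + 0k ≤ 139, which gives k ≥ 5.
Exactly 5 works: 5 values at 0 and 3 at 40 total 120; raise one of the low values by 19 (still ≤ 39) to hit 139.

5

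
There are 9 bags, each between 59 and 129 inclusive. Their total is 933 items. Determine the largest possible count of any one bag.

129

To make one bag as large as possible, make the other 8 as small as possible.
The other 8 contribute at least 8 × 59 = 472, leaving at most 933 − 472 = 461.
But each bag is capped at 129, so the maximum is 129.
Achievable: one at 129 and the other 8 totalling 804, which fits since 8 × 59 ≤ 804 ≤ 8 × 129.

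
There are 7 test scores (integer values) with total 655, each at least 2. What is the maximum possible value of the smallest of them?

The 7 values sum to 655, so their minimum is at most ⌊655/7⌋ = 93.
Taking 3 copies of 93 and 4 copies of 94 gives exactly 655, so 93 is attained.

93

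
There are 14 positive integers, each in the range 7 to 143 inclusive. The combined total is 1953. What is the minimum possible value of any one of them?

To make one integer as small as possible, make the other 13 as large as possible.
The other 13 contribute at most 13 × 143 = 1859, leaving at least 1953 − 1859 = 94.
Since 94 ≥ 7, this is achievable: one at 94 and 13 at 143.

94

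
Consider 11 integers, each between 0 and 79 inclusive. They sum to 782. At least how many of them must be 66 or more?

Suppose at most 11 − j of them reach 66; then j values are ≤ 65 and the rest ≤ 79.
The total is then ≤ 65·j + 79·(11 − j) = 869 − 14j. For this to be ≥ 782 we need j ≤ 6, so at least 11 − 6 = 5 must reach 66.
Exactly 5 works: 5 values at 79 and 6 at 65 total 785; lower one of the high values by 3 (still ≥ 66) to hit 782.

5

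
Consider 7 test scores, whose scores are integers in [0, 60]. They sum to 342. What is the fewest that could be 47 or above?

If only k of them are at least 47, the other 7 − k are at most 46, so the total is at most k·60 + (7 − k)·46.
This must reach 342, so k·60 + (7 − k)·46 ≥ 342, giving k ≥ 2.
Exactly 2 works: 2 values at 60 and 5 at 46 total 350; lower one of the high values by 8 (still ≥ 47) to hit 342.

2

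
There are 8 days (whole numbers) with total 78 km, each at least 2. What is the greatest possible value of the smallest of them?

The average is 78/8 < 10, so some value is ≤ 9.
Taking 2 copies of 9 and 6 copies of 10 gives exactly 78, so 9 is attained.

9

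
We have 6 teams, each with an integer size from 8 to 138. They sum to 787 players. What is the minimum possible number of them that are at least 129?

Each value short of 129 is at most 128, costing at least 138 − 128 = 10 against the maximum total of 828.
We can afford to lose at most 828 − 787 = 41, so at most ⌊41/10⌋ = 4 fall short, and at least 2 are ≥ 129.
Exactly 2 works: 2 values at 138 and 4 at 128 total 788; lower one of the high values by 1 (still ≥ 129) to hit 787.

2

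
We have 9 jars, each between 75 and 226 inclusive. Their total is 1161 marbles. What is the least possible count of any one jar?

To make one jar as small as possible, make the other 8 as large as possible.
The other 8 can take up 8 × 226 = 1808 ≥ 1161 − 75, so one jar can sit at its floor of 75.
Achievable: one at 75 and the other 8 totalling 1086, which fits since 8 × 75 ≤ 1086 ≤ 8 × 226.

75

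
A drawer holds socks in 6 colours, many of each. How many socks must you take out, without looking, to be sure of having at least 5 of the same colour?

25

You could draw 4 of every colour without reaching 5 of any — 24 in all.
One more forces 5 of some colour, so 24 + 1 = 25.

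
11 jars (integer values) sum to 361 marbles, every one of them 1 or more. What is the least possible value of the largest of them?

The average is 361/11 > 32, so not all 11 can be 32 or less; the largest is ≥ 33.
Taking 2 copies of 32 and 9 copies of 33 gives exactly 361, so 33 is attained.

33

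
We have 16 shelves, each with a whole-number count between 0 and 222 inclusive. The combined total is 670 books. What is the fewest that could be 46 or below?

2

Let j be the number exceeding 46. Then the total is ≥ 47·j + 0·(16 − j) = 0 + 47j.
So 47j ≤ 670 and j ≤ 14; hence at least 16 − 14 = 2 are ≤ 46.
Exactly 2 works: 2 values at 0 and 14 at 47 total 658; raise one of the low values by 12 (still ≤ 46) to hit 670.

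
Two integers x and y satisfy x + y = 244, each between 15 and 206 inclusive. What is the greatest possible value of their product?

With x + y fixed, xy peaks when the two are closest together.
Taking x = 122 and y = 122 (both in [15, 206]) gives xy = 14884.

14884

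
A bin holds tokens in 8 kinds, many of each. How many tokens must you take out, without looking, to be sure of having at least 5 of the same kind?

In the worst case you draw 4 of each of the 8 kinds: 8 × 4 = 32.
One more forces 5 of some kind, so 32 + 1 = 33.

33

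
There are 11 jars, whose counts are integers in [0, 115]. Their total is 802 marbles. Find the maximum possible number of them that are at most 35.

5

Each value at 35 or below falls at least 115 − 35 = 80 short of the ceiling 115.
The ceiling total is 11 × 115 = 1265, and we need 802, so at most ⌊(1265 − 802)/80⌋ = 5 can be that low.
k = 5 is achieved by 5 values at 35 and 6 at 115, total 865; lower one of the 115's by 63 (still > 35) to reach 802.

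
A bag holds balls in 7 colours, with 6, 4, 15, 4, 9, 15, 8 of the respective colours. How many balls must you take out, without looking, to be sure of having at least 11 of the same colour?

52

In the worst case you take as many as possible of each colour without reaching 11: 6 + 4 + 10 + 4 + 9 + 10 + 8 = 51.
The next one must give 11 of some colour, so 51 + 1 = 52.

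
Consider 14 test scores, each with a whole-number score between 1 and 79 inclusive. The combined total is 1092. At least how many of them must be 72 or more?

13

Each value short of 72 is at most 71, costing at least 79 − 71 = 8 against the maximum total of 1106.
We can afford to lose at most 1106 − 1092 = 14, so at most ⌊14/8⌋ = 1 fall short, and at least 13 are ≥ 72.
Exactly 13 works: 13 values at 79 and 1 at 71 total 1098; lower one of the high values by 6 (still ≥ 72) to hit 1092.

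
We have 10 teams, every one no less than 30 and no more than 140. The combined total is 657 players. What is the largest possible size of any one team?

140

Maximizing one value means minimizing the remaining 9.
The other 9 contribute at least 9 × 30 = 270, leaving at most 657 − 270 = 387.
But each team is capped at 140, so the maximum is 140.
Achievable: one at 140 and the other 9 totalling 517, which fits since 9 × 30 ≤ 517 ≤ 9 × 140.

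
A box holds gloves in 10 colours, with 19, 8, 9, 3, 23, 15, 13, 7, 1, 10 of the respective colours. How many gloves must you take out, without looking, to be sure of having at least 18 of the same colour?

101

In the worst case you take as many as possible of each colour without reaching 18: 17 + 8 + 9 + 3 + 17 + 15 + 13 + 7 + 1 + 10 = 100.
The next one must give 18 of some colour, so 100 + 1 = 101.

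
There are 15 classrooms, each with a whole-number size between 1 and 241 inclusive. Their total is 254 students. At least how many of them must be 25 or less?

6

Let j be the number exceeding 25. Then the total is ≥ 26·j + 1·(15 − j) = 15 + 25j.
So 25j ≤ 239 and j ≤ 9; hence at least 15 − 9 = 6 are ≤ 25.
Exactly 6 works: 6 values at 1 and 9 at 26 total 240; raise one of the low values by 14 (still ≤ 25) to hit 254.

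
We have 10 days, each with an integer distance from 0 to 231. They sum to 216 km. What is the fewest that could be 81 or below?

8

Let j be the number exceeding 81. Then the total is ≥ 82·j + 0·(10 − j) = 0 + 82j.
So 82j ≤ 216 and j ≤ 2; hence at least 10 − 2 = 8 are ≤ 81.
Exactly 8 works: 8 values at 0 and 2 at 82 total 164; raise one of the low values by 52 (still ≤ 81) to hit 216.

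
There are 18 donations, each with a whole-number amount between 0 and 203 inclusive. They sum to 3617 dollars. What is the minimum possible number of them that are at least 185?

17

If only k of them are at least 185, the other 18 − k are at most 184, so the total is at most k·203 + (18 − k)·184.
This must reach 3617, so k·203 + (18 − k)·184 ≥ 3617, giving k ≥ 17.
Exactly 17 works: 17 values at 203 and 1 at 184 total 3635; lower one of the high values by 18 (still ≥ 185) to hit 3617.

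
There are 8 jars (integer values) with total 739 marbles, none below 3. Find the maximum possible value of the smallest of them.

If every one of the 8 were at least 93, the total would be at least 8 × 93 = 744 > 739.
Equality holds with 5 values of 92 and 3 values of 93.

92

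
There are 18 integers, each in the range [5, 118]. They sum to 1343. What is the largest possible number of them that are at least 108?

12

If k of the values are ≥ 108, the total is ≥ 108k + 5(18 − k).
Setting 108k + 5(18 − k) ≤ 1343 gives 103k ≤ 1253, so k ≤ 12.
k = 12 is achieved by 12 values at 108 and 6 at 5, total 1326; add 17 to one value (staying below 108) to reach 1343.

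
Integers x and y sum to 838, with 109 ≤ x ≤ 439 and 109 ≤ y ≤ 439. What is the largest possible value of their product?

175561

With x + y fixed, xy peaks when the two are closest together.
Taking x = 419 and y = 419 (both in [109, 439]) gives xy = 175561.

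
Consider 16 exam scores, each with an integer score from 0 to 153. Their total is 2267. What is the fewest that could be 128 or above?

10

Suppose at most 16 − j of them reach 128; then j values are ≤ 127 and the rest ≤ 153.
The total is then ≤ 127·j + 153·(16 − j) = 2448 − 26j. For this to be ≥ 2267 we need j ≤ 6, so at least 16 − 6 = 10 must reach 128.
Exactly 10 works: 10 values at 153 and 6 at 127 total 2292; lower one of the high values by 25 (still ≥ 128) to hit 2267.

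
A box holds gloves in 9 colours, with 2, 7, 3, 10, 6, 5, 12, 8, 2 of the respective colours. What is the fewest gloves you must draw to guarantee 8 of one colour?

In the worst case you take as many as possible of each colour without reaching 8: 2 + 7 + 3 + 7 + 6 + 5 + 7 + 7 + 2 = 46.
The next one must give 8 of some colour, so 46 + 1 = 47.

47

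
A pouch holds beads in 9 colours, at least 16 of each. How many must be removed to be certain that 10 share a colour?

82

You could draw 9 of every colour without reaching 10 of any — 81 in all.
One more forces 10 of some colour, so 81 + 1 = 82.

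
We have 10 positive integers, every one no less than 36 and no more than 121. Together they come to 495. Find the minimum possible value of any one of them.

To make one integer as small as possible, make the other 9 as large as possible.
The other 9 can take up 9 × 121 = 1089 ≥ 495 − 36, so one integer can sit at its floor of 36.
Achievable: one at 36 and the other 9 totalling 459, which fits since 9 × 36 ≤ 459 ≤ 9 × 121.

36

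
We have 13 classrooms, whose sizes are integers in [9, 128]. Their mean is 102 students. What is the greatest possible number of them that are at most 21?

The total is 13 × 102 = 1326.
Each value at 21 or below falls at least 128 − 21 = 107 short of the ceiling 128.
The ceiling total is 13 × 128 = 1664, and we need 1326, so at most ⌊(1664 − 1326)/107⌋ = 3 can be that low.
k = 3 is achieved by 3 values at 21 and 10 at 128, total 1343; lower one of the 128's by 17 (still > 21) to reach 1326.

3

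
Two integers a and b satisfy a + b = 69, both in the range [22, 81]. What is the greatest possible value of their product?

With a + b fixed, ab peaks when the two are closest together.
Taking a = 34 and b = 35 (both in [22, 81]) gives ab = 1190.

1190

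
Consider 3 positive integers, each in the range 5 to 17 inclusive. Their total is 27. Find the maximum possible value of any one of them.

Maximizing one value means minimizing the remaining 2.
The other 2 contribute at least 2 × 5 = 10, leaving at most 27 − 10 = 17.
Since 17 ≤ 17, this is achievable: one at 17 and 2 at 5.

17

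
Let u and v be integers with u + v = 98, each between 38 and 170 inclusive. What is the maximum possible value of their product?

2401

For a fixed sum, the product uv is largest when u and v are as close as possible.
Taking u = 49 and v = 49 (both in [38, 170]) gives uv = 2401.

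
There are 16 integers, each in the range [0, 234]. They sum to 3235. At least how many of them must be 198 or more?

3

Each value short of 198 is at most 197, costing at least 234 − 197 = 37 against the maximum total of 3744.
We can afford to lose at most 3744 − 3235 = 509, so at most ⌊509/37⌋ = 13 fall short, and at least 3 are ≥ 198.
Exactly 3 works: 3 values at 234 and 13 at 197 total 3263; lower one of the high values by 28 (still ≥ 198) to hit 3235.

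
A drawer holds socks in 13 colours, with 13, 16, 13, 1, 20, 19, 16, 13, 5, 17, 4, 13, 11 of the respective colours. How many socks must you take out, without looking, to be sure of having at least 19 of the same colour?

In the worst case you take as many as possible of each colour without reaching 19: 13 + 16 + 13 + 1 + 18 + 18 + 16 + 13 + 5 + 17 + 4 + 13 + 11 = 158.
The next one must give 19 of some colour, so 158 + 1 = 159.

159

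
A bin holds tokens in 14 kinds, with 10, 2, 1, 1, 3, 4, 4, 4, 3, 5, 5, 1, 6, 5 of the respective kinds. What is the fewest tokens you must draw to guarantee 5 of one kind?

In the worst case you take as many as possible of each kind without reaching 5: 4 + 2 + 1 + 1 + 3 + 4 + 4 + 4 + 3 + 4 + 4 + 1 + 4 + 4 = 43.
The next one must give 5 of some kind, so 43 + 1 = 44.

44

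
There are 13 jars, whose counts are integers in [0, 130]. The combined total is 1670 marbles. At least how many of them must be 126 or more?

9

Suppose at most 13 − j of them reach 126; then j values are ≤ 125 and the rest ≤ 130.
The total is then ≤ 125·j + 130·(13 − j) = 1690 − 5j. For this to be ≥ 1670 we need j ≤ 4, so at least 13 − 4 = 9 must reach 126.
Exactly 9 works: 9 values at 130 and 4 at 125 total 1670.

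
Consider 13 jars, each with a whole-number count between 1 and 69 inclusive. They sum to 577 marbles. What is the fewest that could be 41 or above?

2

If only k of them are at least 41, the other 13 − k are at most 40, so the total is at most k·69 + (13 − k)·40.
This must reach 577, so k·69 + (13 − k)·40 ≥ 577, giving k ≥ 2.
Exactly 2 works: 2 values at 69 and 11 at 40 total 578; lower one of the high values by 1 (still ≥ 41) to hit 577.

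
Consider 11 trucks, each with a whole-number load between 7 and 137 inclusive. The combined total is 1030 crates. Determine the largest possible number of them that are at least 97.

With k values at 97 or above and the rest at least 7, the sum is at least 77 + 90k.
Since the sum is 1030, we need 90k ≤ 953, i.e. k ≤ 10.
k = 10 is achieved by 10 values at 97 and 1 at 7, total 977; add 53 to one value (staying below 97) to reach 1030.

10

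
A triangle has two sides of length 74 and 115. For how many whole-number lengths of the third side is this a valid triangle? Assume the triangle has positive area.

147

The triangle inequality gives |74 − 115| < c < 74 + 115, i.e. 41 < c < 189.
So c can be any integer from 42 to 188: 147 values.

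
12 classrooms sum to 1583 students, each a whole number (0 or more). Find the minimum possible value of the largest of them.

132

If every one of the 12 were at most 131, the total would be at most 12 × 131 = 1572 < 1583.
Equality holds with 11 values of 132 and 1 value of 131.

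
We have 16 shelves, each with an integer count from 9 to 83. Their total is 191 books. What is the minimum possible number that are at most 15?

10

Each value above 15 is at least 16, contributing at least 16 − 9 = 7 above the floor 9.
The sum exceeds the floor total 144 by 47, so at most ⌊47/7⌋ = 6 exceed 15, and at least 10 are ≤ 15.
Exactly 10 works: 10 values at 9 and 6 at 16 total 186; raise one of the low values by 5 (still ≤ 15) to hit 191.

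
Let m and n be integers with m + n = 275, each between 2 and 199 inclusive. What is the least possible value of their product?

15124

mn = m(275 − m) is concave in m, so over [76, 199] it is minimized at an endpoint.
The extreme feasible split is m = 76, n = 199, giving mn = 15124.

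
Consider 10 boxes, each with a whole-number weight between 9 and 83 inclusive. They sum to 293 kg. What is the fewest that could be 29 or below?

Each value above 29 is at least 30, contributing at least 30 − 9 = 21 above the floor 9.
The sum exceeds the floor total 90 by 203, so at most ⌊203/21⌋ = 9 exceed 29, and at least 1 are ≤ 29.
Exactly 1 works: 1 value at 9 and 9 at 30 total 279; raise one of the low values by 14 (still ≤ 29) to hit 293.

1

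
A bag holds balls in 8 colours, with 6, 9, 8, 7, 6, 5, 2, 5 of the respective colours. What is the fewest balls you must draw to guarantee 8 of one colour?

46

In the worst case you take as many as possible of each colour without reaching 8: 6 + 7 + 7 + 7 + 6 + 5 + 2 + 5 = 45.
The next one must give 8 of some colour, so 45 + 1 = 46.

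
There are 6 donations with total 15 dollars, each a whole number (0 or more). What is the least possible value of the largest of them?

If every one of the 6 were at most 2, the total would be at most 6 × 2 = 12 < 15.
Achievable: 3 of them at 3 and 3 at 2 total 15.

3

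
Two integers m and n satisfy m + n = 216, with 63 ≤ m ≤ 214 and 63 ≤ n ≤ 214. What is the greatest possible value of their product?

11664

mn = m(216 − m) is maximized when m is as near 216/2 as the bounds allow.
Taking m = 108 and n = 108 (both in [63, 214]) gives mn = 11664.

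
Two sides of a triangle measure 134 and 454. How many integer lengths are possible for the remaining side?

The triangle inequality gives |134 − 454| < c < 134 + 454, i.e. 320 < c < 588.
So c can be any integer from 321 to 587: 267 values.

267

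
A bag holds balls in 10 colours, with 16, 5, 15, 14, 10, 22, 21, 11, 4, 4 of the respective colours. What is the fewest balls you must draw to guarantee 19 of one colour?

116

In the worst case you take as many as possible of each colour without reaching 19: 16 + 5 + 15 + 14 + 10 + 18 + 18 + 11 + 4 + 4 = 115.
The next one must give 19 of some colour, so 115 + 1 = 116.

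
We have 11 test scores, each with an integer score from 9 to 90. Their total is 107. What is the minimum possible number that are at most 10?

Let j be the number exceeding 10. Then the total is ≥ 11·j + 9·(11 − j) = 99 + 2j.
So 2j ≤ 8 and j ≤ 4; hence at least 11 − 4 = 7 are ≤ 10.
Exactly 7 works: 7 values at 9 and 4 at 11 total 107.

7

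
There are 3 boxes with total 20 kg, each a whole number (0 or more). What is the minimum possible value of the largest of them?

7

Some value must be at least ⌈20/3⌉ = 7, since 3 × 6 = 18 < 20.
Taking 1 copy of 6 and 2 copies of 7 gives exactly 20, so 7 is attained.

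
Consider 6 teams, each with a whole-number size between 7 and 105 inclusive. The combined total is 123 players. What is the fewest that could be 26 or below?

2

If only k of them are at most 26, the other 6 − k are at least 27, so the total is at least (6 − k)·27 + k·7.
This is ≤ 123, so (6 − k)·27 + 7k ≤ 123, which gives k ≥ 2.
Exactly 2 works: 2 values at 7 and 4 at 27 total 122; raise one of the low values by 1 (still ≤ 26) to hit 123.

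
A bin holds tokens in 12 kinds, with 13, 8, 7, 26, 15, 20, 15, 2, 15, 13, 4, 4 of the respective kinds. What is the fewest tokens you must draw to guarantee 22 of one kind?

In the worst case you take as many as possible of each kind without reaching 22: 13 + 8 + 7 + 21 + 15 + 20 + 15 + 2 + 15 + 13 + 4 + 4 = 137.
The next one must give 22 of some kind, so 137 + 1 = 138.

138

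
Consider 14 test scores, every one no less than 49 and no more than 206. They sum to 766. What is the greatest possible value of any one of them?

129

To make one score as large as possible, make the other 13 as small as possible.
The other 13 contribute at least 13 × 49 = 637, leaving at most 766 − 637 = 129.
Since 129 ≤ 206, this is achievable: one at 129 and 13 at 49.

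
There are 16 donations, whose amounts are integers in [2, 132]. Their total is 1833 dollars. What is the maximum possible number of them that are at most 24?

Each value at 24 or below falls at least 132 − 24 = 108 short of the ceiling 132.
The ceiling total is 16 × 132 = 2112, and we need 1833, so at most ⌊(2112 − 1833)/108⌋ = 2 can be that low.
k = 2 is achieved by 2 values at 24 and 14 at 132, total 1896; lower one of the 132's by 63 (still > 24) to reach 1833.

2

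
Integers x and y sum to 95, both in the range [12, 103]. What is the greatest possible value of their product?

xy = x(95 − x) is maximized when x is as near 95/2 as the bounds allow.
Taking x = 47 and y = 48 (both in [12, 103]) gives xy = 2256.

2256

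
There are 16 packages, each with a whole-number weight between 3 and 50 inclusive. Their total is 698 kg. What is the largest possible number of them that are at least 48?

14

With k values at 48 or above and the rest at least 3, the sum is at least 48 + 45k.
Since the sum is 698, we need 45k ≤ 650, i.e. k ≤ 14.
k = 14 is achieved by 14 values at 48 and 2 at 3, total 678; add 20 to one value (staying below 48) to reach 698.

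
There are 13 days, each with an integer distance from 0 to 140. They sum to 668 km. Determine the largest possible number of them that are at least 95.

With k values at 95 or above and the rest at least 0, the sum is at least 0 + 95k.
Since the sum is 668, we need 95k ≤ 668, i.e. k ≤ 7.
k = 7 is achieved by 7 values at 95 and 6 at 0, total 665; add 3 to one value (staying below 95) to reach 668.

7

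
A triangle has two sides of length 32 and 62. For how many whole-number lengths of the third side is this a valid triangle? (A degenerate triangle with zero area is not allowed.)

63

The triangle inequality gives |32 − 62| < c < 32 + 62, i.e. 30 < c < 94.
So c can be any integer from 31 to 93: 63 values.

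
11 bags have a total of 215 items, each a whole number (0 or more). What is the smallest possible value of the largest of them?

The average is 215/11 > 19, so not all 11 can be 19 or less; the largest is ≥ 20.
Taking 5 copies of 19 and 6 copies of 20 gives exactly 215, so 20 is attained.

20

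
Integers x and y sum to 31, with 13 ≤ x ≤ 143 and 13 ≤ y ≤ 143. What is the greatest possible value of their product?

For a fixed sum, the product xy is largest when x and y are as close as possible.
Taking x = 15 and y = 16 (both in [13, 143]) gives xy = 240.

240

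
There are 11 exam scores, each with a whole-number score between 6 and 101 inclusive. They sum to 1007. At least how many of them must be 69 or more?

8

Each value short of 69 is at most 68, costing at least 101 − 68 = 33 against the maximum total of 1111.
We can afford to lose at most 1111 − 1007 = 104, so at most ⌊104/33⌋ = 3 fall short, and at least 8 are ≥ 69.
Exactly 8 works: 8 values at 101 and 3 at 68 total 1012; lower one of the high values by 5 (still ≥ 69) to hit 1007.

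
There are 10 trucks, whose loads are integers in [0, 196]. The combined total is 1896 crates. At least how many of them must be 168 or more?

Suppose at most 10 − j of them reach 168; then j values are ≤ 167 and the rest ≤ 196.
The total is then ≤ 167·j + 196·(10 − j) = 1960 − 29j. For this to be ≥ 1896 we need j ≤ 2, so at least 10 − 2 = 8 must reach 168.
Exactly 8 works: 8 values at 196 and 2 at 167 total 1902; lower one of the high values by 6 (still ≥ 168) to hit 1896.

8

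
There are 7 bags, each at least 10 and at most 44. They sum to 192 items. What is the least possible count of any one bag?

Minimizing one value means maximizing the remaining 6.
The other 6 can take up 6 × 44 = 264 ≥ 192 − 10, so one bag can sit at its floor of 10.
Achievable: one at 10 and the other 6 totalling 182, which fits since 6 × 10 ≤ 182 ≤ 6 × 44.

10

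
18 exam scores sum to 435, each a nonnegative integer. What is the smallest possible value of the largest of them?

The 18 values sum to 435, so their maximum is at least ⌈435/18⌉ = 25.
Achievable: 3 of them at 25 and 15 at 24 total 435.

25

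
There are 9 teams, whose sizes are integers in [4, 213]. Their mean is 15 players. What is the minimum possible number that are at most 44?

The total is 9 × 15 = 135.
If only k of them are at most 44, the other 9 − k are at least 45, so the total is at least (9 − k)·45 + k·4.
This is ≤ 135, so (9 − k)·45 + 4k ≤ 135, which gives k ≥ 7.
Exactly 7 works: 7 values at 4 and 2 at 45 total 118; raise one of the low values by 17 (still ≤ 44) to hit 135.

7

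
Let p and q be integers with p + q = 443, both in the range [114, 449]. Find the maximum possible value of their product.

49062

For a fixed sum, the product pq is largest when p and q are as close as possible.
Taking p = 221 and q = 222 (both in [114, 449]) gives pq = 49062.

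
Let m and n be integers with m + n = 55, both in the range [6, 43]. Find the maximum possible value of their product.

mn = m(55 − m) is maximized when m is as near 55/2 as the bounds allow.
Taking m = 27 and n = 28 (both in [6, 43]) gives mn = 756.

756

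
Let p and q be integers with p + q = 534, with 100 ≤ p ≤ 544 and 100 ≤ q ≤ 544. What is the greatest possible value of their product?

pq = p(534 − p) is maximized when p is as near 534/2 as the bounds allow.
Taking p = 267 and q = 267 (both in [100, 544]) gives pq = 71289.

71289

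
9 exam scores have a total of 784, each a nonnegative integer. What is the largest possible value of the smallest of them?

If every one of the 9 were at least 88, the total would be at least 9 × 88 = 792 > 784.
Taking 8 copies of 87 and 1 copy of 88 gives exactly 784, so 87 is attained.

87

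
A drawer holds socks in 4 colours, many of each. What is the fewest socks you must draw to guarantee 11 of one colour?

You could draw 10 of every colour without reaching 11 of any — 40 in all.
One more forces 11 of some colour, so 40 + 1 = 41.

41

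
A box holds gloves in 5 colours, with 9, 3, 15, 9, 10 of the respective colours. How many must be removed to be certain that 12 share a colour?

43

In the worst case you take as many as possible of each colour without reaching 12: 9 + 3 + 11 + 9 + 10 = 42.
The next one must give 12 of some colour, so 42 + 1 = 43.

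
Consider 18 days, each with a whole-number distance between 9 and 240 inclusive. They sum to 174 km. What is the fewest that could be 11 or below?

14

Let j be the number exceeding 11. Then the total is ≥ 12·j + 9·(18 − j) = 162 + 3j.
So 3j ≤ 12 and j ≤ 4; hence at least 18 − 4 = 14 are ≤ 11.
Exactly 14 works: 14 values at 9 and 4 at 12 total 174.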